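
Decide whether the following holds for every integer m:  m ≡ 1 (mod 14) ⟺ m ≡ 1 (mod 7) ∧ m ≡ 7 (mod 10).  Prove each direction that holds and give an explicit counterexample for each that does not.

(⇒) This fails: m = 1 gives 1 ≡ 1 (mod 14) but 1 ≡ 1 (mod 10), so the conjunction on the right does not hold.

(⇐) Conversely, if m ≡ 1 (mod 7) and m ≡ 7 (mod 10), then by the Chinese remainder theorem m ≡ 57 (mod 70). Since 57 ≡ 1 (mod 14) and 14 ∣ 70, we get m ≡ 1 (mod 14).

The forward direction fails; the converse holds.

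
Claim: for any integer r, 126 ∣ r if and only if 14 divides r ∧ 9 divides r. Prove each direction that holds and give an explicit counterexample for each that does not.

The biconditional holds.

(→) If 126 ∣ r, write r = 126q. Since 126 = 9·14, r = 14·(9q), so 14 ∣ r; and since 126 = 14·9, r = 9·(14q), so 9 ∣ r.

(←) Suppose 14 ∣ r and 9 ∣ r. Any common multiple of 14 and 9 is a multiple of their lcm; here gcd(14, 9) = 1, so lcm(14, 9) = 14·9 = 126, so 126 ∣ r.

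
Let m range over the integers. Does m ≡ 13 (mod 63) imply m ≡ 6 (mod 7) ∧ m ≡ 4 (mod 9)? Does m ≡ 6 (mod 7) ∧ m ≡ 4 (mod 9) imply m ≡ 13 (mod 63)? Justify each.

(←) If m ≡ 6 (mod 7) and m ≡ 4 (mod 9), then by the Chinese remainder theorem m ≡ 13 (mod 63). This is exactly m ≡ 13 (mod 63).

(→) Suppose m ≡ 13 (mod 63); write m = 63j + 13. Since 7 ∣ 63, reducing mod 7 gives m ≡ 13 ≡ 6 (mod 7); since 9 ∣ 63, reducing mod 9 gives m ≡ 13 ≡ 4 (mod 9).

Equivalent; both directions hold.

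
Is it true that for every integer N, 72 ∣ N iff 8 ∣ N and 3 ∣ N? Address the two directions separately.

(⇐) This fails: take N = 24. Both 8 ∣ 24 and 3 ∣ 24, yet 24 is not a multiple of 72 (since 24 = 0·72 + 24), so 72 ∤ 24.

(⇒) If 72 ∣ N, write N = 72q. Since 72 = 9·8, N = 8·(9q), so 8 ∣ N; and since 72 = 24·3, N = 3·(24q), so 3 ∣ N.

(⇒) holds; (⇐) fails.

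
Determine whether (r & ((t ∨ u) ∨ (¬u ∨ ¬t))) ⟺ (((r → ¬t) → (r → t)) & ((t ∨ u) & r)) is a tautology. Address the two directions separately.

[⇒] This fails. Under t = F, u = F, r = T, the left side is true but the right side is false.

[⇐] Assume the antecedent. If t is true, the antecedent forces (t = T, u = F, r = T) or (t = T, u = T, r = T), and r & ((t ∨ u) ∨ (¬u ∨ ¬t)) holds there. If t is false, the antecedent cannot hold. Either way r & ((t ∨ u) ∨ (¬u ∨ ¬t)) holds.

Only the converse holds.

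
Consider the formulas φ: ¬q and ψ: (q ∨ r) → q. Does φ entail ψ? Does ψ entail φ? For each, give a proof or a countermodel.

(⇒) fails and (⇐) fails.

(⇒) This fails. Under r = T, q = F, the left side is true but the right side is false.

(⇐) This fails. Under r = F, q = T, the left side is false but the right side is true.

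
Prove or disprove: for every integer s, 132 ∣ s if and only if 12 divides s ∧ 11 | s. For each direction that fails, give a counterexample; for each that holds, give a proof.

Converse. Suppose 12 ∣ s and 11 ∣ s. Any common multiple of 12 and 11 is a multiple of their lcm; here gcd(12, 11) = 1, so lcm(12, 11) = 12·11 = 132, so 132 ∣ s.

Forward direction. If 132 ∣ s, write s = 132q. Since 132 = 11·12, s = 12·(11q), so 12 ∣ s; and since 132 = 12·11, s = 11·(12q), so 11 ∣ s.

Equivalent; both directions hold.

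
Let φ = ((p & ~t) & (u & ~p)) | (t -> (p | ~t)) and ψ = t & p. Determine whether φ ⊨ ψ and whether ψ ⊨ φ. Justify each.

Only the converse holds.

(⟹) This fails. Under t = F, p = F, u = F, the left side is true but the right side is false.

(⟸) Assume the antecedent. If t is true, the antecedent forces (t = T, p = T, u = F) or (t = T, p = T, u = T), and the consequent holds there. If t is false, the antecedent cannot hold. Either way the consequent holds.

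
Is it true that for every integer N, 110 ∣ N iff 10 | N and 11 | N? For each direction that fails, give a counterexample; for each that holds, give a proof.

(⇒) If 110 ∣ N, write N = 110q. Since 110 = 11·10, N = 10·(11q), so 10 ∣ N; and since 110 = 10·11, N = 11·(10q), so 11 ∣ N.

(⇐) Suppose 10 ∣ N and 11 ∣ N. Any common multiple of 10 and 11 is a multiple of their lcm; here gcd(10, 11) = 1, so lcm(10, 11) = 10·11 = 110, so 110 ∣ N.

Both directions hold.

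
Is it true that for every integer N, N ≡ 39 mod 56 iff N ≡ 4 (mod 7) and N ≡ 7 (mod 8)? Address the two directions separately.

Both directions hold.

[⇒] Suppose N ≡ 39 (mod 56); write N = 56j + 39. Since 7 ∣ 56, reducing mod 7 gives N ≡ 39 ≡ 4 (mod 7); since 8 ∣ 56, reducing mod 8 gives N ≡ 39 ≡ 7 (mod 8).

[⇐] Conversely, if N ≡ 4 (mod 7) and N ≡ 7 (mod 8), then by the Chinese remainder theorem N ≡ 39 (mod 56). This is exactly N ≡ 39 (mod 56).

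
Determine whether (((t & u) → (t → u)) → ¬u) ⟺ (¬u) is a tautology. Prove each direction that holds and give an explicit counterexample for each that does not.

(→) Assume the antecedent. If u is true, the antecedent cannot hold. If u is false, ¬u reduces to true regardless of the other variables. Either way ¬u holds.

(←) Assume the antecedent. If u is true, the antecedent cannot hold. If u is false, ((t & u) → (t → u)) → ¬u reduces to true regardless of the other variables. Either way ((t & u) → (t → u)) → ¬u holds.

Both implications hold.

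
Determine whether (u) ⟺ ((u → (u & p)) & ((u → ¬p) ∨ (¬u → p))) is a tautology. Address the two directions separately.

(⟹) This fails. Under p = F, u = T, the left side is true but the right side is false.

(⟸) This fails. Under p = F, u = F, the left side is false but the right side is true.

Neither direction holds.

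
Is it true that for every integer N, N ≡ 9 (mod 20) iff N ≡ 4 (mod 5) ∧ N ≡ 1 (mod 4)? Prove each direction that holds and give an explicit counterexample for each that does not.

(⟹) Suppose N ≡ 9 (mod 20); write N = 20j + 9. Since 5 ∣ 20, reducing mod 5 gives N ≡ 9 ≡ 4 (mod 5); since 4 ∣ 20, reducing mod 4 gives N ≡ 9 ≡ 1 (mod 4).

(⟸) Conversely, if N ≡ 4 (mod 5) and N ≡ 1 (mod 4), then by the Chinese remainder theorem N ≡ 9 (mod 20). This is exactly N ≡ 9 (mod 20).

The biconditional holds.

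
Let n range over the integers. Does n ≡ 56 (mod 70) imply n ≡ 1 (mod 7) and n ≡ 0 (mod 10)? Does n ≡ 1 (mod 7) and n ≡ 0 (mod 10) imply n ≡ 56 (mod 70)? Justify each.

Neither direction holds.

(⇒) This fails: n = 56 gives 56 ≡ 56 (mod 70) but 56 ≡ 0 (mod 7), so the conjunction on the right does not hold.

(⇐) This fails: n = 50 satisfies both congruences on the right (50 ≡ 1 mod 7 and 50 ≡ 0 mod 10) yet 50 ≡ 50 (mod 70), not 56.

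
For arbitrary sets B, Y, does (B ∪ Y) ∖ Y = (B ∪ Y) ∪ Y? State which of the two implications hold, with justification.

Only the forward inclusion holds.

(⟹) Let x ∈ (B ∪ Y) ∖ Y. Then x ∈ B and x ∉ Y, from which x ∈ (B ∪ Y) ∪ Y.

(⟸) This inclusion fails. Take B = ∅, Y = {1}; then 1 ∈ (B ∪ Y) ∪ Y but 1 ∉ (B ∪ Y) ∖ Y.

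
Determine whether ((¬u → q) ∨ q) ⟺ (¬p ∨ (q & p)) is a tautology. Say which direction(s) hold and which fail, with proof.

Neither implication holds.

(⇒) This fails. Under u = T, q = F, p = T, the left side is true but the right side is false.

(⇐) This fails. Under u = F, q = F, p = F, the left side is false but the right side is true.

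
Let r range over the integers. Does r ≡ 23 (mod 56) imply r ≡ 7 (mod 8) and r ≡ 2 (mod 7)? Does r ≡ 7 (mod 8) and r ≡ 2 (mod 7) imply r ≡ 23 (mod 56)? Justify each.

Equivalent; both directions hold.

Forward direction. Suppose r ≡ 23 (mod 56); write r = 56j + 23. Since 8 ∣ 56, reducing mod 8 gives r ≡ 23 ≡ 7 (mod 8); since 7 ∣ 56, reducing mod 7 gives r ≡ 23 ≡ 2 (mod 7).

Converse. If r ≡ 7 (mod 8) and r ≡ 2 (mod 7), then by the Chinese remainder theorem r ≡ 23 (mod 56). This is exactly r ≡ 23 (mod 56).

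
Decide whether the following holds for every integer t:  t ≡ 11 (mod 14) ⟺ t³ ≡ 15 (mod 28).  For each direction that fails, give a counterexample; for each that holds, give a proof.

Neither implication holds.

[⇒] This fails: take t = 25. Then 25 ≡ 11 (mod 14), but 25³ = 15625 ≡ 1 (mod 28), not 15.

[⇐] This fails: take t = 15. Then 15³ = 3375 ≡ 15 (mod 28), yet 15 ≡ 1 (mod 14), not 11.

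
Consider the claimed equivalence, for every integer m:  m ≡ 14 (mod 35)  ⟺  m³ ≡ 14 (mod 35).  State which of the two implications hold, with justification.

(⇐) Suppose m³ ≡ 14 (mod 35). The only residue r in {0, …, 34} with r³ ≡ 14 (mod 35) is r = 14, so m ≡ 14 (mod 35).

(⇒) Suppose m ≡ 14 (mod 35). Write m = 35j + 14. Then (35j + 14)³ = 42875j³ + 51450j² + 20580j + 2744 = 35(1225j³ + 1470j² + 588j + 78) + 14, so m³ ≡ 14 (mod 35).

The biconditional holds.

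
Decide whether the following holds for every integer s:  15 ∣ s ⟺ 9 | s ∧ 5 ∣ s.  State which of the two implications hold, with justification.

(←) Suppose 9 ∣ s and 5 ∣ s. Any common multiple of 9 and 5 is a multiple of their lcm; here gcd(9, 5) = 1, so lcm(9, 5) = 9·5 = 45, so 45 ∣ s. Since 15 ∣ 45, it follows that 15 ∣ s.

(→) This fails: take s = 15. Certainly 15 ∣ 15, but 9 ∤ 15.

Not equivalent: only (⇐) holds.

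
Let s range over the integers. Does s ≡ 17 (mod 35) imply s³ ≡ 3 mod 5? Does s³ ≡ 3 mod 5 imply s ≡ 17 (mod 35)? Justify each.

Not equivalent: only (⇒) holds.

(⇒) Suppose s ≡ 17 (mod 35). Then s³ ≡ 17³ = 4913 (mod 35), and since 5 ∣ 35, also s³ ≡ 3 (mod 5).

(⇐) This fails: take s = 2. Then 2³ = 8 ≡ 3 (mod 5), yet 2 ≡ 2 (mod 35), not 17.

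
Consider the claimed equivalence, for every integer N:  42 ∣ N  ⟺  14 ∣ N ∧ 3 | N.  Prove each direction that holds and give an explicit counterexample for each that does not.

(⇒) If 42 ∣ N, write N = 42q. Since 42 = 3·14, N = 14·(3q), so 14 ∣ N; and since 42 = 14·3, N = 3·(14q), so 3 ∣ N.

(⇐) Suppose 14 ∣ N and 3 ∣ N. Any common multiple of 14 and 3 is a multiple of their lcm; here gcd(14, 3) = 1, so lcm(14, 3) = 14·3 = 42, so 42 ∣ N.

Both directions hold.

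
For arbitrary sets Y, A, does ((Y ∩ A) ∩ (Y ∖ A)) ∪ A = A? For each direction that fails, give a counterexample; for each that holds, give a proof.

Both inclusions hold; the sets are equal.

(⊇) Let x ∈ A. Then either x ∈ A and x ∉ Y; or x ∈ Y ∩ A. In each case x ∈ ((Y ∩ A) ∩ (Y ∖ A)) ∪ A, so A ⊆ ((Y ∩ A) ∩ (Y ∖ A)) ∪ A.

(⊆) Let x ∈ ((Y ∩ A) ∩ (Y ∖ A)) ∪ A. Then either x ∈ A and x ∉ Y; or x ∈ Y ∩ A. In each case x ∈ A, so ((Y ∩ A) ∩ (Y ∖ A)) ∪ A ⊆ A.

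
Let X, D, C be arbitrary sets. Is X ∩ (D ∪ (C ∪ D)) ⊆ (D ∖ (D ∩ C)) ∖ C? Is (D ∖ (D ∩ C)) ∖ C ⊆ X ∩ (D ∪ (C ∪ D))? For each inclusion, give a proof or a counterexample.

Forward inclusion. This inclusion fails. Take X = {1}, D = ∅, C = {1}; then 1 ∈ X ∩ (D ∪ (C ∪ D)) but 1 ∉ (D ∖ (D ∩ C)) ∖ C.

Reverse inclusion. This inclusion fails. Take X = ∅, D = {1}, C = ∅; then 1 ∈ (D ∖ (D ∩ C)) ∖ C but 1 ∉ X ∩ (D ∪ (C ∪ D)).

Both inclusions fail.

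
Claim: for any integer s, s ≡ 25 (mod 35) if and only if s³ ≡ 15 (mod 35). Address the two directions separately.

Only the forward direction holds.

(⟹) Suppose s ≡ 25 (mod 35). Write s = 35j + 25. Then (35j + 25)³ = 42875j³ + 91875j² + 65625j + 15625 = 35(1225j³ + 2625j² + 1875j + 446) + 15, so s³ ≡ 15 (mod 35).

(⟸) This fails: take s = 15. Then 15³ = 3375 ≡ 15 (mod 35), yet 15 ≡ 15 (mod 35), not 25.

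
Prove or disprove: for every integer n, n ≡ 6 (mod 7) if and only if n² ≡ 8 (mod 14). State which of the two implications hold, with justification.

(⇒) fails and (⇐) fails.

[⇒] This fails: take n = 13. Then 13 ≡ 6 (mod 7), but 13² = 169 ≡ 1 (mod 14), not 8.

[⇐] This fails: take n = 8. Then 8² = 64 ≡ 8 (mod 14), yet 8 ≡ 1 (mod 7), not 6.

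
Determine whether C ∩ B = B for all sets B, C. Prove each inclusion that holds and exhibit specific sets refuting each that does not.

(⊆) holds; (⊇) fails.

(⊆) Let x ∈ C ∩ B. Then x ∈ B ∩ C, from which x ∈ B.

(⊇) This inclusion fails. Take B = {1}, C = ∅; then 1 ∈ B but 1 ∉ C ∩ B.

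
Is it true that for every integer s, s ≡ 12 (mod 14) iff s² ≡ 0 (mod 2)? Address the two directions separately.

(⟹) Suppose s ≡ 12 (mod 14). Then s² ≡ 12² = 144 (mod 14), and since 2 ∣ 14, also s² ≡ 0 (mod 2).

(⟸) This fails: take s = 0. Then 0² = 0 ≡ 0 (mod 2), yet 0 ≡ 0 (mod 14), not 12.

Only the forward direction holds.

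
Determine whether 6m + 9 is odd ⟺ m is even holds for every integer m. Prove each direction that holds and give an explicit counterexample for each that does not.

The forward direction fails; the converse holds.

Forward direction. This fails: take m = 5. Then 6m + 9 = 39, which is odd, yet m = 5 is odd, not even.

Converse. Suppose m is even. Since 6 is even, 6m is even for every m, so 6m + 9 has the same parity as 9, which is odd. Hence 6m + 9 is odd.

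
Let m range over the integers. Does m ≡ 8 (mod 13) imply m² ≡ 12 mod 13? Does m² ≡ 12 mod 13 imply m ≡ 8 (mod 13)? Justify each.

Converse. This fails: take m = 5. Then 5² = 25 ≡ 12 (mod 13), yet 5 ≡ 5 (mod 13), not 8.

Forward direction. Suppose m ≡ 8 (mod 13). Write m = 13j + 8. Then (13j + 8)² = 169j² + 208j + 64 = 13(13j² + 16j + 4) + 12, so m² ≡ 12 (mod 13).

Not equivalent: only (⇒) holds.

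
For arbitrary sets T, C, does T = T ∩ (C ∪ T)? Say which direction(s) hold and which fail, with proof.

Forward inclusion. Let x ∈ T. Then either x ∈ T and x ∉ C; or x ∈ T ∩ C. In each case x ∈ T ∩ (C ∪ T), so T ⊆ T ∩ (C ∪ T).

Reverse inclusion. Let x ∈ T ∩ (C ∪ T). Then either x ∈ T and x ∉ C; or x ∈ T ∩ C. In each case x ∈ T, so T ∩ (C ∪ T) ⊆ T.

Both inclusions hold.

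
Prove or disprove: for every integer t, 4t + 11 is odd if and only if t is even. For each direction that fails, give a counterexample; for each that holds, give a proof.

(→) This fails: take t = 7. Then 4t + 11 = 39, which is odd, yet t = 7 is odd, not even.

(←) Suppose t is even. Since 4 is even, 4t is even for every t, so 4t + 11 has the same parity as 11, which is odd. Hence 4t + 11 is odd.

The forward direction fails; the converse holds.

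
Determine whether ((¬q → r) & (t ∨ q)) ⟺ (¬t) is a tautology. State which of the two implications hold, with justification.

(⇒) fails and (⇐) fails.

[⇒] This fails. Under t = T, q = T, r = F, the left side is true but the right side is false.

[⇐] This fails. Under t = F, q = F, r = F, the left side is false but the right side is true.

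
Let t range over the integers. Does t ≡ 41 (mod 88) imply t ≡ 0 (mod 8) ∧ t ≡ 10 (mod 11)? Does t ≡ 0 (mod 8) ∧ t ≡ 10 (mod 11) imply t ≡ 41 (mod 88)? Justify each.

(⇒) fails and (⇐) fails.

(⇒) This fails: t = 41 gives 41 ≡ 41 (mod 88) but 41 ≡ 1 (mod 8), so the conjunction on the right does not hold.

(⇐) This fails: t = 32 satisfies both congruences on the right (32 ≡ 0 mod 8 and 32 ≡ 10 mod 11) yet 32 ≡ 32 (mod 88), not 41.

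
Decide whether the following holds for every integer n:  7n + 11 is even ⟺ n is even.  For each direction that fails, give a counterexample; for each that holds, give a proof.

(⇒) This fails: n = 5 gives 7n + 11 = 46, which is even, but 5 is odd, not even.

(⇐) This also fails: n = 0 is even, but 7n + 11 = 11 is odd, not even.

Neither direction holds.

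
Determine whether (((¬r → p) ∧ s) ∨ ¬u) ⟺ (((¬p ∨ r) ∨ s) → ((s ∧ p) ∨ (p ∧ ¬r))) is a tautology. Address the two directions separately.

Forward direction. This fails. Under s = F, r = F, p = F, u = F, the left side is true but the right side is false.

Converse. This fails. Under s = F, r = F, p = T, u = T, the left side is false but the right side is true.

(⇒) fails and (⇐) fails.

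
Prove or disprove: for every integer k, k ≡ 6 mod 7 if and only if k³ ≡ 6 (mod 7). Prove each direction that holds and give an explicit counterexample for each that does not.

The forward direction holds; the converse fails.

(→) Suppose k ≡ 6 mod 7. Write k = 7j + 6. Then (7j + 6)³ = 343j³ + 882j² + 756j + 216 = 7(49j³ + 126j² + 108j + 30) + 6, so k³ ≡ 6 (mod 7).

(←) This fails: take k = 3. Then 3³ = 27 ≡ 6 (mod 7), yet 3 ≡ 3 (mod 7), not 6.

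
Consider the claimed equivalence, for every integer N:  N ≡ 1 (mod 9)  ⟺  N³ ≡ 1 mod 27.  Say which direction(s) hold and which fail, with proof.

The biconditional holds.

Forward direction. Suppose N ≡ 1 (mod 9). Working modulo 27, N ∈ {1, 10, 19}; for each such r, r³ ≡ 1 (mod 27).

Converse. The residues r modulo 27 with r³ ≡ 1 (mod 27) are exactly {1, 10, 19}, and each is ≡ 1 (mod 9).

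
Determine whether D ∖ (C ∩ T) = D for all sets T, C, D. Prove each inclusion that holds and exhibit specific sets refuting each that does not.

Forward inclusion. Let x ∈ D ∖ (C ∩ T). Then either x ∈ D and x ∉ T, C; or x ∈ T ∩ D and x ∉ C; or x ∈ C ∩ D and x ∉ T. In each case x ∈ D, so D ∖ (C ∩ T) ⊆ D.

Reverse inclusion. This inclusion fails. Take T = {1}, C = {1}, D = {1}; then 1 ∈ D but 1 ∉ D ∖ (C ∩ T).

(⊆) holds; (⊇) fails.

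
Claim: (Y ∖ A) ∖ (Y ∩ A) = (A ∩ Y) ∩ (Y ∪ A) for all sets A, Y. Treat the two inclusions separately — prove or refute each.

(⊆) This inclusion fails. Take A = ∅, Y = {1}; then 1 ∈ (Y ∖ A) ∖ (Y ∩ A) but 1 ∉ (A ∩ Y) ∩ (Y ∪ A).

(⊇) This inclusion fails. Take A = {1}, Y = {1}; then 1 ∈ (A ∩ Y) ∩ (Y ∪ A) but 1 ∉ (Y ∖ A) ∖ (Y ∩ A).

Both inclusions fail.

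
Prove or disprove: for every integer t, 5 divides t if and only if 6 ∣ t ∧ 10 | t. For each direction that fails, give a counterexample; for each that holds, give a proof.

(←) Suppose 6 ∣ t and 10 ∣ t. Any common multiple of 6 and 10 is a multiple of their lcm; here lcm(6, 10) = 6·10/gcd(6, 10) = 60/2 = 30, so 30 ∣ t. Since 5 ∣ 30, it follows that 5 ∣ t.

(→) This fails: take t = 5. Certainly 5 ∣ 5, but 6 ∤ 5.

(⇒) fails; (⇐) holds.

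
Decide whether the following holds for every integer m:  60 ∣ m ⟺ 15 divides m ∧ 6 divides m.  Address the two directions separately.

Forward direction. If 60 ∣ m, write m = 60q. Since 60 = 4·15, m = 15·(4q), so 15 ∣ m; and since 60 = 10·6, m = 6·(10q), so 6 ∣ m.

Converse. This fails: take m = 30. Both 15 ∣ 30 and 6 ∣ 30, yet 30 is not a multiple of 60 (since 30 = 0·60 + 30), so 60 ∤ 30.

Only the forward direction holds.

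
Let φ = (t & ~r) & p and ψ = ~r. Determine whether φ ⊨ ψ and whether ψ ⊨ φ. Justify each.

Forward direction. Assume the antecedent. If p is true, the antecedent forces (p = T, t = T, r = F), and ~r holds there. If p is false, the antecedent cannot hold. Either way ~r holds.

Converse. This fails. Under p = F, t = F, r = F, the left side is false but the right side is true.

(⇒) holds; (⇐) fails.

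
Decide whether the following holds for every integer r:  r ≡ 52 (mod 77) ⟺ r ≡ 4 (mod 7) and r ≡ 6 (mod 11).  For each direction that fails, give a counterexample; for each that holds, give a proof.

Forward direction. This fails: r = 52 gives 52 ≡ 52 (mod 77) but 52 ≡ 3 (mod 7), so the conjunction on the right does not hold.

Converse. This fails: r = 39 satisfies both congruences on the right (39 ≡ 4 mod 7 and 39 ≡ 6 mod 11) yet 39 ≡ 39 (mod 77), not 52.

Both directions fail.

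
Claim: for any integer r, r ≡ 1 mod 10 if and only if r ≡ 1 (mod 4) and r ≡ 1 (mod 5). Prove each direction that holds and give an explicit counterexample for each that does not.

(⟹) This fails: r = 11 gives 11 ≡ 1 (mod 10) but 11 ≡ 3 (mod 4), so the conjunction on the right does not hold.

(⟸) Conversely, if r ≡ 1 (mod 4) and r ≡ 1 (mod 5), then by the Chinese remainder theorem r ≡ 1 (mod 20). Since 1 ≡ 1 (mod 10) and 10 ∣ 20, we get r ≡ 1 (mod 10).

Only the converse holds.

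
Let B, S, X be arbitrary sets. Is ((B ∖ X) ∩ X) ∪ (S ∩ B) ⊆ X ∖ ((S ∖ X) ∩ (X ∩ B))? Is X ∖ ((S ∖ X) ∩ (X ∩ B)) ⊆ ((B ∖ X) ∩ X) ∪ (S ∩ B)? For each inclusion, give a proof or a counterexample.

Neither inclusion holds.

(⊆) This inclusion fails. Take B = {1}, S = {1}, X = ∅; then 1 ∈ ((B ∖ X) ∩ X) ∪ (S ∩ B) but 1 ∉ X ∖ ((S ∖ X) ∩ (X ∩ B)).

(⊇) This inclusion fails. Take B = ∅, S = ∅, X = {1}; then 1 ∈ X ∖ ((S ∖ X) ∩ (X ∩ B)) but 1 ∉ ((B ∖ X) ∩ X) ∪ (S ∩ B).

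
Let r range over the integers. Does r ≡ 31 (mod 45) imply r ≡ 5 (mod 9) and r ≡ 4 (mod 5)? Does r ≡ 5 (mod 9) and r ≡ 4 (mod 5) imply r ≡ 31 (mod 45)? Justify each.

Neither implication holds.

Forward direction. This fails: r = 31 gives 31 ≡ 31 (mod 45) but 31 ≡ 4 (mod 9), so the conjunction on the right does not hold.

Converse. This fails: r = 14 satisfies both congruences on the right (14 ≡ 5 mod 9 and 14 ≡ 4 mod 5) yet 14 ≡ 14 (mod 45), not 31.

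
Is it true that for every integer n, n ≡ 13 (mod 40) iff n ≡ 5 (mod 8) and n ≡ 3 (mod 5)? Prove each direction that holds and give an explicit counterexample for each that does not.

The biconditional holds.

(→) Suppose n ≡ 13 (mod 40); write n = 40j + 13. Since 8 ∣ 40, reducing mod 8 gives n ≡ 13 ≡ 5 (mod 8); since 5 ∣ 40, reducing mod 5 gives n ≡ 13 ≡ 3 (mod 5).

(←) Conversely, if n ≡ 5 (mod 8) and n ≡ 3 (mod 5), then by the Chinese remainder theorem n ≡ 13 (mod 40). This is exactly n ≡ 13 (mod 40).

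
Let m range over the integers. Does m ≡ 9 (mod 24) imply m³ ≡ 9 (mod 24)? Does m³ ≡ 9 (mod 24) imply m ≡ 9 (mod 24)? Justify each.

(→) Suppose m ≡ 9 (mod 24). Write m = 24j + 9. Then (24j + 9)³ = 13824j³ + 15552j² + 5832j + 729 = 24(576j³ + 648j² + 243j + 30) + 9, so m³ ≡ 9 (mod 24).

(←) Conversely, suppose m³ ≡ 9 (mod 24). The only residue r in {0, …, 23} with r³ ≡ 9 (mod 24) is r = 9, so m ≡ 9 (mod 24).

The biconditional holds.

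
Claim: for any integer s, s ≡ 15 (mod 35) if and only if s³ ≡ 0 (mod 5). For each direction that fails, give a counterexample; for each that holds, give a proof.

Forward direction. Suppose s ≡ 15 (mod 35). Then s³ ≡ 15³ = 3375 (mod 35), and since 5 ∣ 35, also s³ ≡ 0 (mod 5).

Converse. This fails: take s = 0. Then 0³ = 0 ≡ 0 (mod 5), yet 0 ≡ 0 (mod 35), not 15.

Not equivalent: only (⇒) holds.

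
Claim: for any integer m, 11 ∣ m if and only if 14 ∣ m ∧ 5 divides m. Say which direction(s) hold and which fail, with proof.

Forward direction. This fails: take m = 11. Certainly 11 ∣ 11, but 14 ∤ 11.

Converse. This fails: take m = 70. Both 14 ∣ 70 and 5 ∣ 70, yet 70 is not a multiple of 11 (since 70 = 6·11 + 4), so 11 ∤ 70.

Both directions fail.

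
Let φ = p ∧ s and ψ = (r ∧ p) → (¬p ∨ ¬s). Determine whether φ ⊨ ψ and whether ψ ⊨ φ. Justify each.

[⇒] This fails. Under p = T, s = T, r = T, the left side is true but the right side is false.

[⇐] This fails. Under p = F, s = F, r = F, the left side is false but the right side is true.

Both directions fail.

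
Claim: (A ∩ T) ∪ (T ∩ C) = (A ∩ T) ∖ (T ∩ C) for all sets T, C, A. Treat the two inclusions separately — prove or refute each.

(⟹) This inclusion fails. Take T = {1}, C = {1}, A = ∅; then 1 ∈ (A ∩ T) ∪ (T ∩ C) but 1 ∉ (A ∩ T) ∖ (T ∩ C).

(⟸) Let x ∈ (A ∩ T) ∖ (T ∩ C). Then x ∈ T ∩ A and x ∉ C, from which x ∈ (A ∩ T) ∪ (T ∩ C).

Only the reverse inclusion holds.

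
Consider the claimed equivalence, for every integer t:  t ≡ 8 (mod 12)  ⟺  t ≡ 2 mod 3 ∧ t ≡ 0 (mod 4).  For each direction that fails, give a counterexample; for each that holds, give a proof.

(⟸) If t ≡ 2 (mod 3) and t ≡ 0 (mod 4), then by the Chinese remainder theorem t ≡ 8 (mod 12). This is exactly t ≡ 8 (mod 12).

(⟹) Suppose t ≡ 8 (mod 12); write t = 12j + 8. Since 3 ∣ 12, reducing mod 3 gives t ≡ 8 ≡ 2 (mod 3); since 4 ∣ 12, reducing mod 4 gives t ≡ 8 ≡ 0 (mod 4).

The biconditional holds.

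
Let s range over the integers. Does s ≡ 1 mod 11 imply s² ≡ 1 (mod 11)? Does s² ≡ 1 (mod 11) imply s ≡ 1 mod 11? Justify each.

Only the forward direction holds.

(⇒) Suppose s ≡ 1 mod 11. Write s = 11j + 1. Then (11j + 1)² = 121j² + 22j + 1 = 11(11j² + 2j) + 1, so s² ≡ 1 (mod 11).

(⇐) This fails: take s = 10. Then 10² = 100 ≡ 1 (mod 11), yet 10 ≡ 10 (mod 11), not 1.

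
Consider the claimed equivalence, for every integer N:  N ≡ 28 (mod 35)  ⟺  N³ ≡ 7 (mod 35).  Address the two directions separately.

Forward direction. Suppose N ≡ 28 (mod 35). Write N = 35j + 28. Then (35j + 28)³ = 42875j³ + 102900j² + 82320j + 21952 = 35(1225j³ + 2940j² + 2352j + 627) + 7, so N³ ≡ 7 (mod 35).

Converse. Suppose N³ ≡ 7 (mod 35). The only residue r in {0, …, 34} with r³ ≡ 7 (mod 35) is r = 28, so N ≡ 28 (mod 35).

Equivalent; both directions hold.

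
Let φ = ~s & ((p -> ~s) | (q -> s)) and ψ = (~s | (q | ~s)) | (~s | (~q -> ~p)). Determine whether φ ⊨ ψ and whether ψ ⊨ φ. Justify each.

(⇐) This fails. Under q = F, s = T, p = F, the left side is false but the right side is true.

(⇒) Assume the antecedent. If q is true, the consequent reduces to true regardless of the other variables. If q is false, the antecedent forces (q = F, s = F, p = F) or (q = F, s = F, p = T), and the consequent holds there. Either way the consequent holds.

Only the forward direction holds.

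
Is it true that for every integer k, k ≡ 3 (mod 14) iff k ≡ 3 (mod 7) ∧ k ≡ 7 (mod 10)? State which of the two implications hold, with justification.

[⇒] This fails: k = 3 gives 3 ≡ 3 (mod 14) but 3 ≡ 3 (mod 10), so the conjunction on the right does not hold.

[⇐] Conversely, if k ≡ 3 (mod 7) and k ≡ 7 (mod 10), then by the Chinese remainder theorem k ≡ 17 (mod 70). Since 17 ≡ 3 (mod 14) and 14 ∣ 70, we get k ≡ 3 (mod 14).

Only the reverse direction holds.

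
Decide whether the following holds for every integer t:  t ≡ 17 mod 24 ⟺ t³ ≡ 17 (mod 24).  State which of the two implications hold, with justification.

[⇐] Suppose t³ ≡ 17 (mod 24). The only residue r in {0, …, 23} with r³ ≡ 17 (mod 24) is r = 17, so t ≡ 17 (mod 24).

[⇒] Suppose t ≡ 17 mod 24. Write t = 24j + 17. Then (24j + 17)³ = 13824j³ + 29376j² + 20808j + 4913 = 24(576j³ + 1224j² + 867j + 204) + 17, so t³ ≡ 17 (mod 24).

The biconditional holds.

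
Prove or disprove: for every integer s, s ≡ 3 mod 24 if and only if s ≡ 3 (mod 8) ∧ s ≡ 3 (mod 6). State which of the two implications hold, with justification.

[⇒] Suppose s ≡ 3 (mod 24); write s = 24j + 3. Since 8 ∣ 24, reducing mod 8 gives s ≡ 3 (mod 8); since 6 ∣ 24, reducing mod 6 gives s ≡ 3 (mod 6).

[⇐] Conversely, if s ≡ 3 (mod 8) and s ≡ 3 (mod 6), then by the Chinese remainder theorem s ≡ 3 (mod 24). This is exactly s ≡ 3 (mod 24).

Both implications hold.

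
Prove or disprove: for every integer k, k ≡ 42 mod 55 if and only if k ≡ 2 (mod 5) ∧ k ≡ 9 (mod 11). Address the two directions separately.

Both directions hold.

Forward direction. Suppose k ≡ 42 (mod 55); write k = 55j + 42. Since 5 ∣ 55, reducing mod 5 gives k ≡ 42 ≡ 2 (mod 5); since 11 ∣ 55, reducing mod 11 gives k ≡ 42 ≡ 9 (mod 11).

Converse. If k ≡ 2 (mod 5) and k ≡ 9 (mod 11), then by the Chinese remainder theorem k ≡ 42 (mod 55). This is exactly k ≡ 42 (mod 55).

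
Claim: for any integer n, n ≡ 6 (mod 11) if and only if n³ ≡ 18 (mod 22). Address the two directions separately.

Only the reverse direction holds.

[⇐] The residues r modulo 22 with r³ ≡ 18 (mod 22) are exactly {6}, and each is ≡ 6 (mod 11).

[⇒] This fails: take n = 17. Then 17 ≡ 6 (mod 11), but 17³ = 4913 ≡ 7 (mod 22), not 18.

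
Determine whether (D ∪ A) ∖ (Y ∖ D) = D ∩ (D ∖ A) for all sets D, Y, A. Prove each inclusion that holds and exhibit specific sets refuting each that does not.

(⊆) fails; (⊇) holds.

Forward inclusion. This inclusion fails. Take D = ∅, Y = ∅, A = {1}; then 1 ∈ (D ∪ A) ∖ (Y ∖ D) but 1 ∉ D ∩ (D ∖ A).

Reverse inclusion. Let x ∈ D ∩ (D ∖ A). Then either x ∈ D and x ∉ Y, A; or x ∈ D ∩ Y and x ∉ A. In each case x ∈ (D ∪ A) ∖ (Y ∖ D), so D ∩ (D ∖ A) ⊆ (D ∪ A) ∖ (Y ∖ D).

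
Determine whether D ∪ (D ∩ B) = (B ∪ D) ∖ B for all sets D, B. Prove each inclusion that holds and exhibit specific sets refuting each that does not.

Only the reverse inclusion holds.

(⊆) This inclusion fails. Take D = {1}, B = {1}; then 1 ∈ D ∪ (D ∩ B) but 1 ∉ (B ∪ D) ∖ B.

(⊇) Let x ∈ (B ∪ D) ∖ B. Then x ∈ D and x ∉ B, from which x ∈ D ∪ (D ∩ B).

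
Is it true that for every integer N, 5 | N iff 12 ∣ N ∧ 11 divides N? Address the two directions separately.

Both directions fail.

(⟹) This fails: take N = 5. Certainly 5 ∣ 5, but 12 ∤ 5.

(⟸) This fails: take N = 132. Both 12 ∣ 132 and 11 ∣ 132, yet 132 is not a multiple of 5 (since 132 = 26·5 + 2), so 5 ∤ 132.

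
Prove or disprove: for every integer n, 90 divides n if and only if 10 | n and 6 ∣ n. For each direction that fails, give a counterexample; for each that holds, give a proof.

(⇒) If 90 ∣ n, write n = 90q. Since 90 = 9·10, n = 10·(9q), so 10 ∣ n; and since 90 = 15·6, n = 6·(15q), so 6 ∣ n.

(⇐) This fails: take n = 30. Both 10 ∣ 30 and 6 ∣ 30, yet 30 is not a multiple of 90 (since 30 = 0·90 + 30), so 90 ∤ 30.

Only the forward direction holds.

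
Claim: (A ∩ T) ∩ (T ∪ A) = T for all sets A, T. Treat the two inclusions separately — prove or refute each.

(⟸) This inclusion fails. Take A = ∅, T = {1}; then 1 ∈ T but 1 ∉ (A ∩ T) ∩ (T ∪ A).

(⟹) Let x ∈ (A ∩ T) ∩ (T ∪ A). Then x ∈ A ∩ T, from which x ∈ T.

The sets are not equal: only the forward inclusion holds.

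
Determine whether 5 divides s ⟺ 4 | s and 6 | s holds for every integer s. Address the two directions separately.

Forward direction. This fails: take s = 5. Certainly 5 ∣ 5, but 4 ∤ 5.

Converse. This fails: take s = 12. Both 4 ∣ 12 and 6 ∣ 12, yet 12 is not a multiple of 5 (since 12 = 2·5 + 2), so 5 ∤ 12.

Neither implication holds.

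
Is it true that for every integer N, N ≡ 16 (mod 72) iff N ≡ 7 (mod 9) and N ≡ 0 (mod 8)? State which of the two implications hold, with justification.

[⇒] Suppose N ≡ 16 (mod 72); write N = 72j + 16. Since 9 ∣ 72, reducing mod 9 gives N ≡ 16 ≡ 7 (mod 9); since 8 ∣ 72, reducing mod 8 gives N ≡ 16 ≡ 0 (mod 8).

[⇐] Conversely, if N ≡ 7 (mod 9) and N ≡ 0 (mod 8), then by the Chinese remainder theorem N ≡ 16 (mod 72). This is exactly N ≡ 16 (mod 72).

The biconditional holds.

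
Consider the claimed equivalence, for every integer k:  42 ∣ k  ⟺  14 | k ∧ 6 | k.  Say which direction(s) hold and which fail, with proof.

(→) If 42 ∣ k, write k = 42q. Since 42 = 3·14, k = 14·(3q), so 14 ∣ k; and since 42 = 7·6, k = 6·(7q), so 6 ∣ k.

(←) Suppose 14 ∣ k and 6 ∣ k. Any common multiple of 14 and 6 is a multiple of their lcm; here lcm(14, 6) = 14·6/gcd(14, 6) = 84/2 = 42, so 42 ∣ k.

Both implications hold.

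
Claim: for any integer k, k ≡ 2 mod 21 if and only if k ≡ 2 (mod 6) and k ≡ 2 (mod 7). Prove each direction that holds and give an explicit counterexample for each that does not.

The forward direction fails; the converse holds.

(→) This fails: k = 23 gives 23 ≡ 2 (mod 21) but 23 ≡ 5 (mod 6), so the conjunction on the right does not hold.

(←) Conversely, if k ≡ 2 (mod 6) and k ≡ 2 (mod 7), then by the Chinese remainder theorem k ≡ 2 (mod 42). Since 2 ≡ 2 (mod 21) and 21 ∣ 42, we get k ≡ 2 (mod 21).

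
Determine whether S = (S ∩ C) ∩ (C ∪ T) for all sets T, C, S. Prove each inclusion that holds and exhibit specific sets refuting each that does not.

(⊆) This inclusion fails. Take T = ∅, C = ∅, S = {1}; then 1 ∈ S but 1 ∉ (S ∩ C) ∩ (C ∪ T).

(⊇) Let x ∈ (S ∩ C) ∩ (C ∪ T). Then either x ∈ C ∩ S and x ∉ T; or x ∈ T ∩ C ∩ S. In each case x ∈ S, so (S ∩ C) ∩ (C ∪ T) ⊆ S.

Only the reverse inclusion holds.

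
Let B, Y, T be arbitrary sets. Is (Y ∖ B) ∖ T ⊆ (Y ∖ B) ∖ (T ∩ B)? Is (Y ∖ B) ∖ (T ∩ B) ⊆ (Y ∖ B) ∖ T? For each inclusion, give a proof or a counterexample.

The sets are not equal: only the forward inclusion holds.

(⊇) This inclusion fails. Take B = ∅, Y = {1}, T = {1}; then 1 ∈ (Y ∖ B) ∖ (T ∩ B) but 1 ∉ (Y ∖ B) ∖ T.

(⊆) Let x ∈ (Y ∖ B) ∖ T. Then x ∈ Y and x ∉ B, T, from which x ∈ (Y ∖ B) ∖ (T ∩ B).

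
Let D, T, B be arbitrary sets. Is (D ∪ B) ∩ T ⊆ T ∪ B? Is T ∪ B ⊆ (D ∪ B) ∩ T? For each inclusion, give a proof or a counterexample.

Forward inclusion. Let x ∈ (D ∪ B) ∩ T. Then either x ∈ D ∩ T and x ∉ B; or x ∈ T ∩ B and x ∉ D; or x ∈ D ∩ T ∩ B. In each case x ∈ T ∪ B, so (D ∪ B) ∩ T ⊆ T ∪ B.

Reverse inclusion. This inclusion fails. Take D = ∅, T = {1}, B = ∅; then 1 ∈ T ∪ B but 1 ∉ (D ∪ B) ∩ T.

Only the forward inclusion holds.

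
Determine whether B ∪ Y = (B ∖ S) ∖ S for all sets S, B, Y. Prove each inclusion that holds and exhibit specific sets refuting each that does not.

(⊇) Let x ∈ (B ∖ S) ∖ S. Then either x ∈ B and x ∉ S, Y; or x ∈ B ∩ Y and x ∉ S. In each case x ∈ B ∪ Y, so (B ∖ S) ∖ S ⊆ B ∪ Y.

(⊆) This inclusion fails. Take S = {1}, B = {1}, Y = ∅; then 1 ∈ B ∪ Y but 1 ∉ (B ∖ S) ∖ S.

(⊆) fails; (⊇) holds.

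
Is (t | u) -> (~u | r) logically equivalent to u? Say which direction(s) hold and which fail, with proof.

Both directions fail.

(⇒) This fails. Under t = F, r = F, u = F, the left side is true but the right side is false.

(⇐) This fails. Under t = F, r = F, u = T, the left side is false but the right side is true.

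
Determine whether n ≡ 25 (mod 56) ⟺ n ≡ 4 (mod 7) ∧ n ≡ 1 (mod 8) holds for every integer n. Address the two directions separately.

Equivalent; both directions hold.

(⟸) If n ≡ 4 (mod 7) and n ≡ 1 (mod 8), then by the Chinese remainder theorem n ≡ 25 (mod 56). This is exactly n ≡ 25 (mod 56).

(⟹) Suppose n ≡ 25 (mod 56); write n = 56j + 25. Since 7 ∣ 56, reducing mod 7 gives n ≡ 25 ≡ 4 (mod 7); since 8 ∣ 56, reducing mod 8 gives n ≡ 25 ≡ 1 (mod 8).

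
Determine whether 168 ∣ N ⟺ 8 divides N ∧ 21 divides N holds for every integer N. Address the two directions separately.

(⇐) Suppose 8 ∣ N and 21 ∣ N. Any common multiple of 8 and 21 is a multiple of their lcm; here gcd(8, 21) = 1, so lcm(8, 21) = 8·21 = 168, so 168 ∣ N.

(⇒) If 168 ∣ N, write N = 168q. Since 168 = 21·8, N = 8·(21q), so 8 ∣ N; and since 168 = 8·21, N = 21·(8q), so 21 ∣ N.

Both directions hold.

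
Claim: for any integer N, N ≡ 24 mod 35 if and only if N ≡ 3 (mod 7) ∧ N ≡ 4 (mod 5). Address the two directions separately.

Equivalent; both directions hold.

[⇒] Suppose N ≡ 24 (mod 35); write N = 35j + 24. Since 7 ∣ 35, reducing mod 7 gives N ≡ 24 ≡ 3 (mod 7); since 5 ∣ 35, reducing mod 5 gives N ≡ 24 ≡ 4 (mod 5).

[⇐] Conversely, if N ≡ 3 (mod 7) and N ≡ 4 (mod 5), then by the Chinese remainder theorem N ≡ 24 (mod 35). This is exactly N ≡ 24 (mod 35).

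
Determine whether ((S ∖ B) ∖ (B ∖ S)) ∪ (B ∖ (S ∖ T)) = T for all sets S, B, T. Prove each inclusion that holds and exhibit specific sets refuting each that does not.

(⟹) This inclusion fails. Take S = {1}, B = ∅, T = ∅; then 1 ∈ ((S ∖ B) ∖ (B ∖ S)) ∪ (B ∖ (S ∖ T)) but 1 ∉ T.

(⟸) This inclusion fails. Take S = ∅, B = ∅, T = {1}; then 1 ∈ T but 1 ∉ ((S ∖ B) ∖ (B ∖ S)) ∪ (B ∖ (S ∖ T)).

Both inclusions fail.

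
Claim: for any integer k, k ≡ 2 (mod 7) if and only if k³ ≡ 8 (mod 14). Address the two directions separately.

(⇒) This fails: take k = 9. Then 9 ≡ 2 (mod 7), but 9³ = 729 ≡ 1 (mod 14), not 8.

(⇐) This fails: take k = 4. Then 4³ = 64 ≡ 8 (mod 14), yet 4 ≡ 4 (mod 7), not 2.

(⇒) fails and (⇐) fails.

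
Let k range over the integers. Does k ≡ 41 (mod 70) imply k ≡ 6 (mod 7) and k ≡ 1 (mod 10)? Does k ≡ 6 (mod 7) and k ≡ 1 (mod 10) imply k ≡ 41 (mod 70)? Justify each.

Both directions hold.

Converse. If k ≡ 6 (mod 7) and k ≡ 1 (mod 10), then by the Chinese remainder theorem k ≡ 41 (mod 70). This is exactly k ≡ 41 (mod 70).

Forward direction. Suppose k ≡ 41 (mod 70); write k = 70j + 41. Since 7 ∣ 70, reducing mod 7 gives k ≡ 41 ≡ 6 (mod 7); since 10 ∣ 70, reducing mod 10 gives k ≡ 41 ≡ 1 (mod 10).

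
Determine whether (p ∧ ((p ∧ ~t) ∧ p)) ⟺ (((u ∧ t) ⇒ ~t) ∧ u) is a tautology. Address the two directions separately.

(→) This fails. Under p = T, u = F, t = F, the left side is true but the right side is false.

(←) This fails. Under p = F, u = T, t = F, the left side is false but the right side is true.

Neither direction holds.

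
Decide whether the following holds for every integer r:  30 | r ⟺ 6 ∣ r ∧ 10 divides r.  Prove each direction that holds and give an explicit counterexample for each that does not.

Both directions hold; the statement is true.

[⇒] If 30 ∣ r, write r = 30q. Since 30 = 5·6, r = 6·(5q), so 6 ∣ r; and since 30 = 3·10, r = 10·(3q), so 10 ∣ r.

[⇐] Suppose 6 ∣ r and 10 ∣ r. Any common multiple of 6 and 10 is a multiple of their lcm; here lcm(6, 10) = 6·10/gcd(6, 10) = 60/2 = 30, so 30 ∣ r.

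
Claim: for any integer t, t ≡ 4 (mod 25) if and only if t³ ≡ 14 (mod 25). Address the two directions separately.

The biconditional holds.

(⇐) Suppose t³ ≡ 14 (mod 25). The only residue r in {0, …, 24} with r³ ≡ 14 (mod 25) is r = 4, so t ≡ 4 (mod 25).

(⇒) Suppose t ≡ 4 (mod 25). Write t = 25j + 4. Then (25j + 4)³ = 15625j³ + 7500j² + 1200j + 64 = 25(625j³ + 300j² + 48j + 2) + 14, so t³ ≡ 14 (mod 25).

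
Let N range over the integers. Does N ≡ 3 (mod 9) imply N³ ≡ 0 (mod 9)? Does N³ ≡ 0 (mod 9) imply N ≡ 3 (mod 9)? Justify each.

[⇐] This fails: take N = 0. Then 0³ = 0 ≡ 0 (mod 9), yet 0 ≡ 0 (mod 9), not 3.

[⇒] Suppose N ≡ 3 (mod 9). Write N = 9j + 3. Then (9j + 3)³ = 729j³ + 729j² + 243j + 27 = 9(81j³ + 81j² + 27j + 3) + 0, so N³ ≡ 0 (mod 9).

Only the forward direction holds.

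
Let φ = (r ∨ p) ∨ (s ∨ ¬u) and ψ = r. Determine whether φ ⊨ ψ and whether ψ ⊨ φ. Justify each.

The forward direction fails; the converse holds.

(⟸) Assume the antecedent. If r is true, (r ∨ p) ∨ (s ∨ ¬u) reduces to true regardless of the other variables. If r is false, the antecedent cannot hold. Either way (r ∨ p) ∨ (s ∨ ¬u) holds.

(⟹) This fails. Under p = F, s = F, u = F, r = F, the left side is true but the right side is false.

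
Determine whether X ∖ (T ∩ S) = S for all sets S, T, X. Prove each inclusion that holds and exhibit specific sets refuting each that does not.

Forward inclusion. This inclusion fails. Take S = ∅, T = ∅, X = {1}; then 1 ∈ X ∖ (T ∩ S) but 1 ∉ S.

Reverse inclusion. This inclusion fails. Take S = {1}, T = ∅, X = ∅; then 1 ∈ S but 1 ∉ X ∖ (T ∩ S).

Neither inclusion holds.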